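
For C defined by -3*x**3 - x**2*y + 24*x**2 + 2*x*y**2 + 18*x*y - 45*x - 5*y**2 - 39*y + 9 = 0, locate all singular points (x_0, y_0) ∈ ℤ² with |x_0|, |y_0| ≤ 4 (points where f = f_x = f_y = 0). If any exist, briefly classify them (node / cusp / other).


Singular points: {(3, -3)}; classification: cusp.

Compute partial derivatives:
  f_x = -9*x**2 - 2*x*y + 48*x + 2*y**2 + 18*y - 45.
  f_y = -x**2 + 4*x*y + 18*x - 10*y - 39.
Scan x_0 ∈ {−4, ..., 4}. For each x_0, f_y(x_0, y) is a polynomial in y; find its integer roots y ∈ {−4, ..., 4}, then test f_x and f at those candidates.
  x = -4: f_y(-4, y) = -26*y - 127; no integer root y with |y| ≤ 4.
  x = -3: f_y(-3, y) = -22*y - 102; no integer root y with |y| ≤ 4.
  x = -2: f_y(-2, y) = -18*y - 79; no integer root y with |y| ≤ 4.
  x = -1: f_y(-1, y) = -14*y - 58; no integer root y with |y| ≤ 4.
  x = 0: f_y(0, y) = -10*y - 39; no integer root y with |y| ≤ 4.
  x = 1: f_y(1, y) = -6*y - 22; no integer root y with |y| ≤ 4.
  x = 2: f_y(2, y) = -2*y - 7; no integer root y with |y| ≤ 4.
  x = 3: f_y(3, y) = 2*y + 6; vanishes at y ∈ {-3}. (3, -3): f_x = 0, f = 0 — SINGULAR.
  x = 4: f_y(4, y) = 6*y + 17; no integer root y with |y| ≤ 4.
Only singular point on the grid: (3, -3).
Classify: substitute x = 3 + u, y = -3 + v and expand: f = -3*u**3 - u**2*v + 2*u*v**2 + v**2.
No constant or linear terms (consistent with a singular point). Quadratic part: v**2. Cubic part: -3*u**3 - u**2*v + 2*u*v**2.
The quadratic part v**2 is a perfect square, so there is a single (double) tangent line v = 0, i.e. y = -3. Restricting the cubic part to that line (v = 0) leaves -3*u**3 ≠ 0, so f is not divisible by v and the branch is v² ≈ 3*u**3 to lowest order — this is a cusp.
Classification: cusp.


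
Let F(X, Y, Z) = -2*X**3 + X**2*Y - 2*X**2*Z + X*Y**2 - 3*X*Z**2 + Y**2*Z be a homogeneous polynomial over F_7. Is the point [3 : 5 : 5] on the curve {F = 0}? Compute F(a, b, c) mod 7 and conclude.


F(3,5,5) ≡ 2 (mod 7); P is NOT on the curve.

Evaluate F(3, 5, 5) term-by-term (mod 7).
  -2*X**3 ↦ -2·27·1·1 = -54
  X**2*Y ↦ 1·9·5·1 = 45
  -2*X**2*Z ↦ -2·9·1·5 = -90
  X*Y**2 ↦ 1·3·25·1 = 75
  -3*X*Z**2 ↦ -3·3·1·25 = -225
  Y**2*Z ↦ 1·1·25·5 = 125
Sum: F(3, 5, 5) = (-54) + (45) + (-90) + (75) + (-225) + (125) = -124.
Reducing mod 7: -124 ≡ 2 (mod 7).
Since F(a, b, c) ≡ 2 ≠ 0 (mod 7), P does NOT lie on the curve.


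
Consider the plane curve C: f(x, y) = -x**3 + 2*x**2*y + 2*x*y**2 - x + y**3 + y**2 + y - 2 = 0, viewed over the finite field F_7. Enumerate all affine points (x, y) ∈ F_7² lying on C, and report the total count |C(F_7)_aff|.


Affine F_7-points: {(2, 4), (3, 2), (4, 0), (5, 3), (6, 0)}; count = 5.

For each of the 49 pairs (x, y) ∈ F_7², evaluate f(x, y) mod 7. Record the zeros.
  x = 0: [0↦5, 1↦1, 2↦5, 3↦2, 4↦5, 5↦6, 6↦4]  zeros at y ∈ ∅
  x = 1: [0↦3, 1↦3, 2↦1, 3↦3, 4↦1, 5↦1, 6↦2]  zeros at y ∈ ∅
  x = 2: [0↦2, 1↦3, 2↦6, 3↦3, 4↦0, 5↦3, 6↦4]  zeros at y ∈ {4}
  x = 3: [0↦3, 1↦2, 2↦0, 3↦3, 4↦3, 5↦6, 6↦4]  zeros at y ∈ {2}
  x = 4: [0↦0, 1↦1, 2↦5, 3↦4, 4↦4, 5↦4, 6↦3]  zeros at y ∈ {0}
  x = 5: [0↦1, 1↦1, 2↦1, 3↦0, 4↦4, 5↦5, 6↦2]  zeros at y ∈ {3}
  x = 6: [0↦0, 1↦3, 2↦3, 3↦6, 4↦4, 5↦3, 6↦2]  zeros at y ∈ {0}
Collecting zeros: affine points = {(2, 4), (3, 2), (4, 0), (5, 3), (6, 0)}.
Total count |C(F_7)_aff| = 5.


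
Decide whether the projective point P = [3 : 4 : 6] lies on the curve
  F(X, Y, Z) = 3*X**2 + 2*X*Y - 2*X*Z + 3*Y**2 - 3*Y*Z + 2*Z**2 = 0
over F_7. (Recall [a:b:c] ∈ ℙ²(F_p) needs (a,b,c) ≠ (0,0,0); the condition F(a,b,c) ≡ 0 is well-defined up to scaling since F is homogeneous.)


F(3,4,6) ≡ 0 (mod 7); P is on the curve.

Evaluate F(3, 4, 6) term-by-term (mod 7).
  3*X**2 ↦ 3·9·1·1 = 27
  2*X*Y ↦ 2·3·4·1 = 24
  -2*X*Z ↦ -2·3·1·6 = -36
  3*Y**2 ↦ 3·1·16·1 = 48
  -3*Y*Z ↦ -3·1·4·6 = -72
  2*Z**2 ↦ 2·1·1·36 = 72
Sum: F(3, 4, 6) = (27) + (24) + (-36) + (48) + (-72) + (72) = 63.
Reducing mod 7: 63 ≡ 0 (mod 7).
Since F(a, b, c) ≡ 0 (mod 7), P lies on the curve.


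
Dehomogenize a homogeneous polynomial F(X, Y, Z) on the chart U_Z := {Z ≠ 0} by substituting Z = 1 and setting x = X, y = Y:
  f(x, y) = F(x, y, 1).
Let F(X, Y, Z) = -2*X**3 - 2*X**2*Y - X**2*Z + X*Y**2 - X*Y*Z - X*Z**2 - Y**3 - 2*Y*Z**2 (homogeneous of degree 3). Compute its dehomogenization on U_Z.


f(x, y) = -2*x**3 - 2*x**2*y - x**2 + x*y**2 - x*y - x - y**3 - 2*y

On U_Z we set Z = 1. Each monomial c·X^i·Y^j·Z^k in F becomes c·x^i·y^j·1^k = c·x^i·y^j.
Substituting Z = 1: F(X, Y, 1) = -2*x**3 - 2*x**2*y - x**2 + x*y**2 - x*y - x - y**3 - 2*y.
Note: deg(f) ≤ deg(F) = 3; strict inequality happens when F is divisible by Z (lost terms).


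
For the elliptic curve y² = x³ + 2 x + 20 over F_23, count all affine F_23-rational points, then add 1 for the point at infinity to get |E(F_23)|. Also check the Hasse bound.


Affine points = {(1, 0), (2, 3), (2, 20), (4, 0), (6, 8), (6, 15), (7, 3), (7, 20), (9, 10), (9, 13), (11, 4), (11, 19), (12, 1), (12, 22), (13, 9), (13, 14), (14, 3), (14, 20), (16, 10), (16, 13), (18, 0), (21, 10), (21, 13)}; affine count = 23; |E(F_23)| = 24.

Discriminant check: Δ ∝ 4a³ + 27b² = 4·2³ + 27·20² = 4·8 + 27·400 ≡ 22 (mod 23). Nonzero ⇒ E is nonsingular.
For each x ∈ F_23, compute rhs = x³ + 2·x + 20 mod 23, then count y ∈ F_23 with y² ≡ rhs.
  x = 0: rhs = 20, matching y values: none (0 points).
  x = 1: rhs = 0, matching y values: 0 (1 points).
  x = 2: rhs = 9, matching y values: 3, 20 (2 points).
  x = 3: rhs = 7, matching y values: none (0 points).
  x = 4: rhs = 0, matching y values: 0 (1 points).
  x = 5: rhs = 17, matching y values: none (0 points).
  x = 6: rhs = 18, matching y values: 8, 15 (2 points).
  x = 7: rhs = 9, matching y values: 3, 20 (2 points).
  x = 8: rhs = 19, matching y values: none (0 points).
  x = 9: rhs = 8, matching y values: 10, 13 (2 points).
  x = 10: rhs = 5, matching y values: none (0 points).
  x = 11: rhs = 16, matching y values: 4, 19 (2 points).
  x = 12: rhs = 1, matching y values: 1, 22 (2 points).
  x = 13: rhs = 12, matching y values: 9, 14 (2 points).
  x = 14: rhs = 9, matching y values: 3, 20 (2 points).
  x = 15: rhs = 21, matching y values: none (0 points).
  x = 16: rhs = 8, matching y values: 10, 13 (2 points).
  x = 17: rhs = 22, matching y values: none (0 points).
  x = 18: rhs = 0, matching y values: 0 (1 points).
  x = 19: rhs = 17, matching y values: none (0 points).
  x = 20: rhs = 10, matching y values: none (0 points).
  x = 21: rhs = 8, matching y values: 10, 13 (2 points).
  x = 22: rhs = 17, matching y values: none (0 points).
Total affine count: 23.
Full point count |E(F_23)| = 23 + 1 = 24.
Hasse bound: |24 − (23+1)| = |0| = 0 ≤ 2√23 ≈ 9.5917 ✓.


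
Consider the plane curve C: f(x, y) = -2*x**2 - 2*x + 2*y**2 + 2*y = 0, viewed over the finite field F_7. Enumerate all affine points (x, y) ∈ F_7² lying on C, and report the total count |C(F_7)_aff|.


Affine F_7-points: {(0, 0), (0, 6), (1, 1), (1, 5), (2, 2), (2, 4), (3, 3), (4, 2), (4, 4), (5, 1), (5, 5), (6, 0), (6, 6)}; count = 13.

For each of the 49 pairs (x, y) ∈ F_7², evaluate f(x, y) mod 7. Record the zeros.
  x = 0: [0↦0, 1↦4, 2↦5, 3↦3, 4↦5, 5↦4, 6↦0]  zeros at y ∈ {0, 6}
  x = 1: [0↦3, 1↦0, 2↦1, 3↦6, 4↦1, 5↦0, 6↦3]  zeros at y ∈ {1, 5}
  x = 2: [0↦2, 1↦6, 2↦0, 3↦5, 4↦0, 5↦6, 6↦2]  zeros at y ∈ {2, 4}
  x = 3: [0↦4, 1↦1, 2↦2, 3↦0, 4↦2, 5↦1, 6↦4]  zeros at y ∈ {3}
  x = 4: [0↦2, 1↦6, 2↦0, 3↦5, 4↦0, 5↦6, 6↦2]  zeros at y ∈ {2, 4}
  x = 5: [0↦3, 1↦0, 2↦1, 3↦6, 4↦1, 5↦0, 6↦3]  zeros at y ∈ {1, 5}
  x = 6: [0↦0, 1↦4, 2↦5, 3↦3, 4↦5, 5↦4, 6↦0]  zeros at y ∈ {0, 6}
Collecting zeros: affine points = {(0, 0), (0, 6), (1, 1), (1, 5), (2, 2), (2, 4), (3, 3), (4, 2), (4, 4), (5, 1), (5, 5), (6, 0), (6, 6)}.
Total count |C(F_7)_aff| = 13.


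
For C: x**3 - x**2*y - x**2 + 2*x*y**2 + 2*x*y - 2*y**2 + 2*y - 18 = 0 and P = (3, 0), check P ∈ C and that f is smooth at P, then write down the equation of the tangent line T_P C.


Tangent line at P: 21*x - y - 63 = 0.

Step 1: f(3, 0) = 0, so P lies on C.
Step 2: partial derivatives
  f_x(x, y) = 3*x**2 - 2*x*y - 2*x + 2*y**2 + 2*y, f_y(x, y) = -x**2 + 4*x*y + 2*x - 4*y + 2.
  f_x(P) = 21, f_y(P) = -1 (gradient nonzero, so P is smooth).
Step 3: tangent line at P: 21·(x − 3) + -1·(y − 0) = 0.
Expanding: 21*x - y - 63 = 0.


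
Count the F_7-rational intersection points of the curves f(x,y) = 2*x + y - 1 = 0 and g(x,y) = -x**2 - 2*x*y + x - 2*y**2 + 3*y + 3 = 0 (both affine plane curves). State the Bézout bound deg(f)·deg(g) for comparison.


Common zeros: {(1, 6), (2, 4)}; count = 2; Bézout bound = 2.

deg(f) = 1, deg(g) = 2, so Bézout bound = 2.
Scan x ∈ F_7. For each x, list the y ∈ F_7 with f(x, y) ≡ 0 and those with g(x, y) ≡ 0 (mod 7); the common zeros in that column are the intersection.
  x = 0: f ≡ 0 at y ∈ {1}; g ≡ 0 at y ∈ ∅; common: ∅.
  x = 1: f ≡ 0 at y ∈ {6}; g ≡ 0 at y ∈ {5, 6}; common: {6}.
  x = 2: f ≡ 0 at y ∈ {4}; g ≡ 0 at y ∈ {4, 6}; common: {4}.
  x = 3: f ≡ 0 at y ∈ {2}; g ≡ 0 at y ∈ ∅; common: ∅.
  x = 4: f ≡ 0 at y ∈ {0}; g ≡ 0 at y ∈ {3, 5}; common: ∅.
  x = 5: f ≡ 0 at y ∈ {5}; g ≡ 0 at y ∈ {3, 4}; common: ∅.
  x = 6: f ≡ 0 at y ∈ {3}; g ≡ 0 at y ∈ ∅; common: ∅.
Collecting: common zeros = {(1, 6), (2, 4)}, so the count is 2.
Comparison with the Bézout bound: 2 ≤ 2 = deg(f)·deg(g), as expected for curves with no common component (the bound is attained).


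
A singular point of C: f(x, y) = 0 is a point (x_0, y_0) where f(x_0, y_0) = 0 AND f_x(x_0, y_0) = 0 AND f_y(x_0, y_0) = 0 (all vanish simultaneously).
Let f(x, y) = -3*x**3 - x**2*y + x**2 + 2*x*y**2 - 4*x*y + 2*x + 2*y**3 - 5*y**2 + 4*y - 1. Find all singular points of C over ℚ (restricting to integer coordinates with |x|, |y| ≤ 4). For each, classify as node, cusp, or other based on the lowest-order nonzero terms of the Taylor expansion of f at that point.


Singular points: {(0, 1)}; classification: cusp.

Compute partial derivatives:
  f_x = -9*x**2 - 2*x*y + 2*x + 2*y**2 - 4*y + 2.
  f_y = -x**2 + 4*x*y - 4*x + 6*y**2 - 10*y + 4.
Scan x_0 ∈ {−4, ..., 4}. For each x_0, f_y(x_0, y) is a polynomial in y; find its integer roots y ∈ {−4, ..., 4}, then test f_x and f at those candidates.
  x = -4: f_y(-4, y) = 6*y**2 - 26*y + 4; no integer root y with |y| ≤ 4.
  x = -3: f_y(-3, y) = 6*y**2 - 22*y + 7; no integer root y with |y| ≤ 4.
  x = -2: f_y(-2, y) = 6*y**2 - 18*y + 8; no integer root y with |y| ≤ 4.
  x = -1: f_y(-1, y) = 6*y**2 - 14*y + 7; no integer root y with |y| ≤ 4.
  x = 0: f_y(0, y) = 6*y**2 - 10*y + 4; vanishes at y ∈ {1}. (0, 1): f_x = 0, f = 0 — SINGULAR.
  x = 1: f_y(1, y) = 6*y**2 - 6*y - 1; no integer root y with |y| ≤ 4.
  x = 2: f_y(2, y) = 6*y**2 - 2*y - 8; vanishes at y ∈ {-1}. (2, -1): f_x = -20 ≠ 0.
  x = 3: f_y(3, y) = 6*y**2 + 2*y - 17; no integer root y with |y| ≤ 4.
  x = 4: f_y(4, y) = 6*y**2 + 6*y - 28; no integer root y with |y| ≤ 4.
Only singular point on the grid: (0, 1).
Classify: substitute x = 0 + u, y = 1 + v and expand: f = -3*u**3 - u**2*v + 2*u*v**2 + 2*v**3 + v**2.
No constant or linear terms (consistent with a singular point). Quadratic part: v**2. Cubic part: -3*u**3 - u**2*v + 2*u*v**2 + 2*v**3.
The quadratic part v**2 is a perfect square, so there is a single (double) tangent line v = 0, i.e. y = 1. Restricting the cubic part to that line (v = 0) leaves -3*u**3 ≠ 0, so f is not divisible by v and the branch is v² ≈ 3*u**3 to lowest order — this is a cusp.
Classification: cusp.


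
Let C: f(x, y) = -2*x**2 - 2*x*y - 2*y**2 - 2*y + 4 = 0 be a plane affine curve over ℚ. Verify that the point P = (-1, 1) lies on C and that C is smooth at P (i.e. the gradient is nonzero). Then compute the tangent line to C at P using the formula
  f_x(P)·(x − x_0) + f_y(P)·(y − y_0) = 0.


Tangent line at P: 2*x - 4*y + 6 = 0.

Step 1: f(-1, 1) = 0, so P lies on C.
Step 2: partial derivatives
  f_x(x, y) = -4*x - 2*y, f_y(x, y) = -2*x - 4*y - 2.
  f_x(P) = 2, f_y(P) = -4 (gradient nonzero, so P is smooth).
Step 3: tangent line at P: 2·(x − -1) + -4·(y − 1) = 0.
Expanding: 2*x - 4*y + 6 = 0.


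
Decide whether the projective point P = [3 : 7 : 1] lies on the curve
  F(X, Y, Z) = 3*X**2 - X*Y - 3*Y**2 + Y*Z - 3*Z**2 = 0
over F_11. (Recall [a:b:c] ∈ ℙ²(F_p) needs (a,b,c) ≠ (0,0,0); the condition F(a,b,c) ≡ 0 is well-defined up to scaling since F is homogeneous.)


F(3,7,1) ≡ 6 (mod 11); P is NOT on the curve.

Evaluate F(3, 7, 1) term-by-term (mod 11).
  3*X**2 ↦ 3·9·1·1 = 27
  -X*Y ↦ -1·3·7·1 = -21
  -3*Y**2 ↦ -3·1·49·1 = -147
  Y*Z ↦ 1·1·7·1 = 7
  -3*Z**2 ↦ -3·1·1·1 = -3
Sum: F(3, 7, 1) = (27) + (-21) + (-147) + (7) + (-3) = -137.
Reducing mod 11: -137 ≡ 6 (mod 11).
Since F(a, b, c) ≡ 6 ≠ 0 (mod 11), P does NOT lie on the curve.


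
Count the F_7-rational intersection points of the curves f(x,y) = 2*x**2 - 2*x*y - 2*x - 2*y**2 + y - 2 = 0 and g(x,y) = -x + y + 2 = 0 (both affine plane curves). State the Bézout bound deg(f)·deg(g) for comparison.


Common zeros: {(4, 2), (5, 3)}; count = 2; Bézout bound = 2.

deg(f) = 2, deg(g) = 1, so Bézout bound = 2.
Scan x ∈ F_7. For each x, list the y ∈ F_7 with f(x, y) ≡ 0 and those with g(x, y) ≡ 0 (mod 7); the common zeros in that column are the intersection.
  x = 0: f ≡ 0 at y ∈ ∅; g ≡ 0 at y ∈ {5}; common: ∅.
  x = 1: f ≡ 0 at y ∈ ∅; g ≡ 0 at y ∈ {6}; common: ∅.
  x = 2: f ≡ 0 at y ∈ {4, 5}; g ≡ 0 at y ∈ {0}; common: ∅.
  x = 3: f ≡ 0 at y ∈ {4}; g ≡ 0 at y ∈ {1}; common: ∅.
  x = 4: f ≡ 0 at y ∈ {2, 5}; g ≡ 0 at y ∈ {2}; common: {2}.
  x = 5: f ≡ 0 at y ∈ {3}; g ≡ 0 at y ∈ {3}; common: {3}.
  x = 6: f ≡ 0 at y ∈ {2, 3}; g ≡ 0 at y ∈ {4}; common: ∅.
Collecting: common zeros = {(4, 2), (5, 3)}, so the count is 2.
Comparison with the Bézout bound: 2 ≤ 2 = deg(f)·deg(g), as expected for curves with no common component (the bound is attained).


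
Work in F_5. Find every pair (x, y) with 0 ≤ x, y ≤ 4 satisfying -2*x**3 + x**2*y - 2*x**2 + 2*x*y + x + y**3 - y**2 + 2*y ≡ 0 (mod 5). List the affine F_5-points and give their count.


Affine F_5-points: {(0, 0), (1, 3), (1, 4), (3, 3), (4, 1), (4, 2), (4, 3)}; count = 7.

For each of the 25 pairs (x, y) ∈ F_5², evaluate f(x, y) mod 5. Record the zeros.
  x = 0: [0↦0, 1↦2, 2↦3, 3↦4, 4↦1]  zeros at y ∈ {0}
  x = 1: [0↦2, 1↦2, 2↦1, 3↦0, 4↦0]  zeros at y ∈ {3, 4}
  x = 2: [0↦3, 1↦3, 2↦2, 3↦1, 4↦1]  zeros at y ∈ ∅
  x = 3: [0↦1, 1↦3, 2↦4, 3↦0, 4↦2]  zeros at y ∈ {3}
  x = 4: [0↦4, 1↦0, 2↦0, 3↦0, 4↦1]  zeros at y ∈ {1, 2, 3}
Collecting zeros: affine points = {(0, 0), (1, 3), (1, 4), (3, 3), (4, 1), (4, 2), (4, 3)}.
Total count |C(F_5)_aff| = 7.


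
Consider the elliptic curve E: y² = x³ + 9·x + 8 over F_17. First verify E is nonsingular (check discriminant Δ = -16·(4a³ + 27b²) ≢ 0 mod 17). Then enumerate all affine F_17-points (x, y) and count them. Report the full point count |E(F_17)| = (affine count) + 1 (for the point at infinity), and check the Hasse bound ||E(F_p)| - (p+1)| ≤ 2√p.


Affine points = {(0, 5), (0, 12), (1, 1), (1, 16), (2, 0), (5, 5), (5, 12), (9, 6), (9, 11), (12, 5), (12, 12), (15, 4), (15, 13), (16, 7), (16, 10)}; affine count = 15; |E(F_17)| = 16.

Discriminant check: Δ ∝ 4a³ + 27b² = 4·9³ + 27·8² = 4·729 + 27·64 ≡ 3 (mod 17). Nonzero ⇒ E is nonsingular.
For each x ∈ F_17, compute rhs = x³ + 9·x + 8 mod 17, then count y ∈ F_17 with y² ≡ rhs.
  x = 0: rhs = 8, matching y values: 5, 12 (2 points).
  x = 1: rhs = 1, matching y values: 1, 16 (2 points).
  x = 2: rhs = 0, matching y values: 0 (1 points).
  x = 3: rhs = 11, matching y values: none (0 points).
  x = 4: rhs = 6, matching y values: none (0 points).
  x = 5: rhs = 8, matching y values: 5, 12 (2 points).
  x = 6: rhs = 6, matching y values: none (0 points).
  x = 7: rhs = 6, matching y values: none (0 points).
  x = 8: rhs = 14, matching y values: none (0 points).
  x = 9: rhs = 2, matching y values: 6, 11 (2 points).
  x = 10: rhs = 10, matching y values: none (0 points).
  x = 11: rhs = 10, matching y values: none (0 points).
  x = 12: rhs = 8, matching y values: 5, 12 (2 points).
  x = 13: rhs = 10, matching y values: none (0 points).
  x = 14: rhs = 5, matching y values: none (0 points).
  x = 15: rhs = 16, matching y values: 4, 13 (2 points).
  x = 16: rhs = 15, matching y values: 7, 10 (2 points).
Total affine count: 15.
Full point count |E(F_17)| = 15 + 1 = 16.
Hasse bound: |16 − (17+1)| = |-2| = 2 ≤ 2√17 ≈ 8.2462 ✓.


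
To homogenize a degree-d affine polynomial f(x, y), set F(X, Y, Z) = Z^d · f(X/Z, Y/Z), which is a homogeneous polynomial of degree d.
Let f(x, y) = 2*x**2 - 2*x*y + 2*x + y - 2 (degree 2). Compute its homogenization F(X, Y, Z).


F(X, Y, Z) = 2*X**2 - 2*X*Y + 2*X*Z + Y*Z - 2*Z**2

deg(f) = 2.
Substitute x = X/Z, y = Y/Z into f, then multiply by Z^2.
  monomial 2·x^2·y^0 ↦ 2·X^2·Y^0·Z^0.
  monomial -2·x^1·y^1 ↦ -2·X^1·Y^1·Z^0.
  monomial 2·x^1·y^0 ↦ 2·X^1·Y^0·Z^1.
  monomial 1·x^0·y^1 ↦ 1·X^0·Y^1·Z^1.
  monomial -2·x^0·y^0 ↦ -2·X^0·Y^0·Z^2.
Collecting: F(X, Y, Z) = 2*X**2 - 2*X*Y + 2*X*Z + Y*Z - 2*Z**2.


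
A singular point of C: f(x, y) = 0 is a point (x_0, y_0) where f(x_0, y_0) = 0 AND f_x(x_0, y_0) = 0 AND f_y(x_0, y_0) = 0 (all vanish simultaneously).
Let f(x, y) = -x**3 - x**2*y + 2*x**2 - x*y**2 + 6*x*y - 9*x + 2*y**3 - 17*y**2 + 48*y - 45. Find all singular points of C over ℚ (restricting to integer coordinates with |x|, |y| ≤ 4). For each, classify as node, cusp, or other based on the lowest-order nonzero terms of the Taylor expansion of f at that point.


Singular points: {(0, 3)}; classification: node.

Compute partial derivatives:
  f_x = -3*x**2 - 2*x*y + 4*x - y**2 + 6*y - 9.
  f_y = -x**2 - 2*x*y + 6*x + 6*y**2 - 34*y + 48.
Scan x_0 ∈ {−4, ..., 4}. For each x_0, f_y(x_0, y) is a polynomial in y; find its integer roots y ∈ {−4, ..., 4}, then test f_x and f at those candidates.
  x = -4: f_y(-4, y) = 6*y**2 - 26*y + 8; vanishes at y ∈ {4}. (-4, 4): f_x = -33 ≠ 0.
  x = -3: f_y(-3, y) = 6*y**2 - 28*y + 21; no integer root y with |y| ≤ 4.
  x = -2: f_y(-2, y) = 6*y**2 - 30*y + 32; no integer root y with |y| ≤ 4.
  x = -1: f_y(-1, y) = 6*y**2 - 32*y + 41; no integer root y with |y| ≤ 4.
  x = 0: f_y(0, y) = 6*y**2 - 34*y + 48; vanishes at y ∈ {3}. (0, 3): f_x = 0, f = 0 — SINGULAR.
  x = 1: f_y(1, y) = 6*y**2 - 36*y + 53; no integer root y with |y| ≤ 4.
  x = 2: f_y(2, y) = 6*y**2 - 38*y + 56; vanishes at y ∈ {4}. (2, 4): f_x = -21 ≠ 0.
  x = 3: f_y(3, y) = 6*y**2 - 40*y + 57; no integer root y with |y| ≤ 4.
  x = 4: f_y(4, y) = 6*y**2 - 42*y + 56; no integer root y with |y| ≤ 4.
Only singular point on the grid: (0, 3).
Classify: substitute x = 0 + u, y = 3 + v and expand: f = -u**3 - u**2*v - u**2 - u*v**2 + 2*v**3 + v**2.
No constant or linear terms (consistent with a singular point). Quadratic part: -u**2 + v**2. Cubic part: -u**3 - u**2*v - u*v**2 + 2*v**3.
The quadratic part v**2 - u**2 = (v − u)(v + u) splits into two distinct linear factors, so there are two distinct tangent lines y − 3 = ±(x − 0) — this is a node (ordinary double point).
Classification: node.


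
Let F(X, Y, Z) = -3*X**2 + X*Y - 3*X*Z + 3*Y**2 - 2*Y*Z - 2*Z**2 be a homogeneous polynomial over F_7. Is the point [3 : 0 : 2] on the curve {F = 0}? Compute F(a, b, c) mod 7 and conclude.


F(3,0,2) ≡ 3 (mod 7); P is NOT on the curve.

Evaluate F(3, 0, 2) term-by-term (mod 7).
  -3*X**2 ↦ -3·9·1·1 = -27
  X*Y ↦ 1·3·0·1 = 0
  -3*X*Z ↦ -3·3·1·2 = -18
  3*Y**2 ↦ 3·1·0·1 = 0
  -2*Y*Z ↦ -2·1·0·2 = 0
  -2*Z**2 ↦ -2·1·1·4 = -8
Sum: F(3, 0, 2) = (-27) + (0) + (-18) + (0) + (0) + (-8) = -53.
Reducing mod 7: -53 ≡ 3 (mod 7).
Since F(a, b, c) ≡ 3 ≠ 0 (mod 7), P does NOT lie on the curve.


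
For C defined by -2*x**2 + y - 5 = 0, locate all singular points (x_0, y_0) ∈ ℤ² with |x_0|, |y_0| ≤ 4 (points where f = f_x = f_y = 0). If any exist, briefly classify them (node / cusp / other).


No singular points in the scanned grid; C is smooth there.

Compute partial derivatives:
  f_x = -4*x.
  f_y = 1.
f_y = 1 is a nonzero constant, so f_y never vanishes: no point (x, y) can satisfy f = f_x = f_y = 0. In particular no (x, y) ∈ {−4, ..., 4}² is singular; the curve is smooth.


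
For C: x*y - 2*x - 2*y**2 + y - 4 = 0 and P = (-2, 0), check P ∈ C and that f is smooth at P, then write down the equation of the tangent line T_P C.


Tangent line at P: -2*x - y - 4 = 0.

Step 1: f(-2, 0) = 0, so P lies on C.
Step 2: partial derivatives
  f_x(x, y) = y - 2, f_y(x, y) = x - 4*y + 1.
  f_x(P) = -2, f_y(P) = -1 (gradient nonzero, so P is smooth).
Step 3: tangent line at P: -2·(x − -2) + -1·(y − 0) = 0.
Expanding: -2*x - y - 4 = 0.


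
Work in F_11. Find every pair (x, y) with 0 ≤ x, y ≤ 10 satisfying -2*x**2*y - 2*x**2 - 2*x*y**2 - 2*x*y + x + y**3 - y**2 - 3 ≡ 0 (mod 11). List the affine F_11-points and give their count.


Affine F_11-points: {(3, 6), (5, 10), (6, 1), (6, 6), (7, 1)}; count = 5.

For each of the 121 pairs (x, y) ∈ F_11², evaluate f(x, y) mod 11. Record the zeros.
  x = 0: [0↦8, 1↦8, 2↦1, 3↦4, 4↦1, 5↦9, 6↦1, 7↦5, 8↦5, 9↦7, 10↦6]  zeros at y ∈ ∅
  x = 1: [0↦7, 1↦1, 2↦6, 3↦6, 4↦7, 5↦4, 6↦3, 7↦10, 8↦9, 9↦6, 10↦7]  zeros at y ∈ ∅
  x = 2: [0↦2, 1↦8, 2↦10, 3↦3, 4↦4, 5↦8, 6↦10, 7↦5, 8↦10, 9↦9, 10↦8]  zeros at y ∈ ∅
  x = 3: [0↦4, 1↦7, 2↦2, 3↦6, 4↦3, 5↦10, 6↦0, 7↦1, 8↦8, 9↦5, 10↦9]  zeros at y ∈ {6}
  x = 4: [0↦2, 1↦9, 2↦4, 3↦4, 4↦4, 5↦10, 6↦6, 7↦9, 8↦3, 9↦5, 10↦10]  zeros at y ∈ ∅
  x = 5: [0↦7, 1↦3, 2↦5, 3↦8, 4↦7, 5↦8, 6↦6, 7↦7, 8↦6, 9↦9, 10↦0]  zeros at y ∈ {10}
  x = 6: [0↦8, 1↦0, 2↦5, 3↦7, 4↦1, 5↦4, 6↦0, 7↦6, 8↦6, 9↦6, 10↦1]  zeros at y ∈ {1, 6}
  x = 7: [0↦5, 1↦0, 2↦4, 3↦1, 4↦8, 5↦9, 6↦10, 7↦6, 8↦3, 9↦7, 10↦2]  zeros at y ∈ {1}
  x = 8: [0↦9, 1↦3, 2↦2, 3↦1, 4↦6, 5↦1, 6↦3, 7↦7, 8↦8, 9↦1, 10↦3]  zeros at y ∈ ∅
  x = 9: [0↦9, 1↦9, 2↦10, 3↦7, 4↦6, 5↦2, 6↦1, 7↦9, 8↦10, 9↦10, 10↦4]  zeros at y ∈ ∅
  x = 10: [0↦5, 1↦7, 2↦6, 3↦8, 4↦8, 5↦1, 6↦4, 7↦1, 8↦9, 9↦1, 10↦5]  zeros at y ∈ ∅
Collecting zeros: affine points = {(3, 6), (5, 10), (6, 1), (6, 6), (7, 1)}.
Total count |C(F_11)_aff| = 5.


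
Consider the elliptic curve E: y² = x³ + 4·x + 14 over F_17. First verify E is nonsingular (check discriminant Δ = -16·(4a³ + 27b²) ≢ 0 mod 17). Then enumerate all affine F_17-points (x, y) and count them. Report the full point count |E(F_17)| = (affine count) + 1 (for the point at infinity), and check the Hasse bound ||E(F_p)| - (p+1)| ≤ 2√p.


Affine points = {(1, 6), (1, 11), (2, 8), (2, 9), (3, 6), (3, 11), (4, 3), (4, 14), (6, 4), (6, 13), (10, 0), (13, 6), (13, 11), (14, 3), (14, 14), (15, 7), (15, 10), (16, 3), (16, 14)}; affine count = 19; |E(F_17)| = 20.

Discriminant check: Δ ∝ 4a³ + 27b² = 4·4³ + 27·14² = 4·64 + 27·196 ≡ 6 (mod 17). Nonzero ⇒ E is nonsingular.
For each x ∈ F_17, compute rhs = x³ + 4·x + 14 mod 17, then count y ∈ F_17 with y² ≡ rhs.
  x = 0: rhs = 14, matching y values: none (0 points).
  x = 1: rhs = 2, matching y values: 6, 11 (2 points).
  x = 2: rhs = 13, matching y values: 8, 9 (2 points).
  x = 3: rhs = 2, matching y values: 6, 11 (2 points).
  x = 4: rhs = 9, matching y values: 3, 14 (2 points).
  x = 5: rhs = 6, matching y values: none (0 points).
  x = 6: rhs = 16, matching y values: 4, 13 (2 points).
  x = 7: rhs = 11, matching y values: none (0 points).
  x = 8: rhs = 14, matching y values: none (0 points).
  x = 9: rhs = 14, matching y values: none (0 points).
  x = 10: rhs = 0, matching y values: 0 (1 points).
  x = 11: rhs = 12, matching y values: none (0 points).
  x = 12: rhs = 5, matching y values: none (0 points).
  x = 13: rhs = 2, matching y values: 6, 11 (2 points).
  x = 14: rhs = 9, matching y values: 3, 14 (2 points).
  x = 15: rhs = 15, matching y values: 7, 10 (2 points).
  x = 16: rhs = 9, matching y values: 3, 14 (2 points).
Total affine count: 19.
Full point count |E(F_17)| = 19 + 1 = 20.
Hasse bound: |20 − (17+1)| = |2| = 2 ≤ 2√17 ≈ 8.2462 ✓.


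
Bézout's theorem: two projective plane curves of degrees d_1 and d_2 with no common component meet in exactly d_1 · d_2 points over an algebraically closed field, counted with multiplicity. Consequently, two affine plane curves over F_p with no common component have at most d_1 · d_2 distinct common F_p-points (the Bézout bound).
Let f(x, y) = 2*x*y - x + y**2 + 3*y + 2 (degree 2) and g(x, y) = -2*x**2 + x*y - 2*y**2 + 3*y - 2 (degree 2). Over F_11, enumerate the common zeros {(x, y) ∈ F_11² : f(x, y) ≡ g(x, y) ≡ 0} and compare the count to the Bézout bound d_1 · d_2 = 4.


Common zeros: {(2, 4), (7, 2), (7, 3), (10, 5)}; count = 4; Bézout bound = 4.

deg(f) = 2, deg(g) = 2, so Bézout bound = 4.
Scan x ∈ F_11. For each x, list the y ∈ F_11 with f(x, y) ≡ 0 and those with g(x, y) ≡ 0 (mod 11); the common zeros in that column are the intersection.
  x = 0: f ≡ 0 at y ∈ {9, 10}; g ≡ 0 at y ∈ {3, 4}; common: ∅.
  x = 1: f ≡ 0 at y ∈ ∅; g ≡ 0 at y ∈ ∅; common: ∅.
  x = 2: f ≡ 0 at y ∈ {0, 4}; g ≡ 0 at y ∈ {4}; common: {4}.
  x = 3: f ≡ 0 at y ∈ ∅; g ≡ 0 at y ∈ ∅; common: ∅.
  x = 4: f ≡ 0 at y ∈ ∅; g ≡ 0 at y ∈ ∅; common: ∅.
  x = 5: f ≡ 0 at y ∈ {1, 8}; g ≡ 0 at y ∈ {2}; common: ∅.
  x = 6: f ≡ 0 at y ∈ ∅; g ≡ 0 at y ∈ ∅; common: ∅.
  x = 7: f ≡ 0 at y ∈ {2, 3}; g ≡ 0 at y ∈ {2, 3}; common: {2, 3}.
  x = 8: f ≡ 0 at y ∈ {7}; g ≡ 0 at y ∈ {1, 10}; common: ∅.
  x = 9: f ≡ 0 at y ∈ ∅; g ≡ 0 at y ∈ {1, 5}; common: ∅.
  x = 10: f ≡ 0 at y ∈ {5}; g ≡ 0 at y ∈ {5, 7}; common: {5}.
Collecting: common zeros = {(2, 4), (7, 2), (7, 3), (10, 5)}, so the count is 4.
Comparison with the Bézout bound: 4 ≤ 4 = deg(f)·deg(g), as expected for curves with no common component (the bound is attained).


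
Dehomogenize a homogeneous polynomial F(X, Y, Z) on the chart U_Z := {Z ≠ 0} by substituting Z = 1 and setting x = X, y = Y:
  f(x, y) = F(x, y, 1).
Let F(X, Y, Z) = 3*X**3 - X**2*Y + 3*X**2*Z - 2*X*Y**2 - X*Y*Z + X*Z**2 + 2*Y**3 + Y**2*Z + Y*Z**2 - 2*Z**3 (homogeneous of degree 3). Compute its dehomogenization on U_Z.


f(x, y) = 3*x**3 - x**2*y + 3*x**2 - 2*x*y**2 - x*y + x + 2*y**3 + y**2 + y - 2

On U_Z we set Z = 1. Each monomial c·X^i·Y^j·Z^k in F becomes c·x^i·y^j·1^k = c·x^i·y^j.
Substituting Z = 1: F(X, Y, 1) = 3*x**3 - x**2*y + 3*x**2 - 2*x*y**2 - x*y + x + 2*y**3 + y**2 + y - 2.
Note: deg(f) ≤ deg(F) = 3; strict inequality happens when F is divisible by Z (lost terms).


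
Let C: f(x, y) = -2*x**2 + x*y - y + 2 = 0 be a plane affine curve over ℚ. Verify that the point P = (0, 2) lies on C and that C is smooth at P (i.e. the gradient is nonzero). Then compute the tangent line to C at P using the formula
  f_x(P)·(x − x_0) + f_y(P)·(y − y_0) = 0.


Tangent line at P: 2*x - y + 2 = 0.

Step 1: f(0, 2) = 0, so P lies on C.
Step 2: partial derivatives
  f_x(x, y) = -4*x + y, f_y(x, y) = x - 1.
  f_x(P) = 2, f_y(P) = -1 (gradient nonzero, so P is smooth).
Step 3: tangent line at P: 2·(x − 0) + -1·(y − 2) = 0.
Expanding: 2*x - y + 2 = 0.


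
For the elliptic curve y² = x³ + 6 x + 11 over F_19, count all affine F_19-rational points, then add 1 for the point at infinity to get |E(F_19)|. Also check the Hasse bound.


Affine points = {(0, 7), (0, 12), (4, 2), (4, 17), (6, 4), (6, 15), (7, 4), (7, 15), (8, 1), (8, 18), (10, 8), (10, 11), (12, 5), (12, 14), (13, 5), (13, 14), (16, 2), (16, 17), (18, 2), (18, 17)}; affine count = 20; |E(F_19)| = 21.

Discriminant check: Δ ∝ 4a³ + 27b² = 4·6³ + 27·11² = 4·216 + 27·121 ≡ 8 (mod 19). Nonzero ⇒ E is nonsingular.
For each x ∈ F_19, compute rhs = x³ + 6·x + 11 mod 19, then count y ∈ F_19 with y² ≡ rhs.
  x = 0: rhs = 11, matching y values: 7, 12 (2 points).
  x = 1: rhs = 18, matching y values: none (0 points).
  x = 2: rhs = 12, matching y values: none (0 points).
  x = 3: rhs = 18, matching y values: none (0 points).
  x = 4: rhs = 4, matching y values: 2, 17 (2 points).
  x = 5: rhs = 14, matching y values: none (0 points).
  x = 6: rhs = 16, matching y values: 4, 15 (2 points).
  x = 7: rhs = 16, matching y values: 4, 15 (2 points).
  x = 8: rhs = 1, matching y values: 1, 18 (2 points).
  x = 9: rhs = 15, matching y values: none (0 points).
  x = 10: rhs = 7, matching y values: 8, 11 (2 points).
  x = 11: rhs = 2, matching y values: none (0 points).
  x = 12: rhs = 6, matching y values: 5, 14 (2 points).
  x = 13: rhs = 6, matching y values: 5, 14 (2 points).
  x = 14: rhs = 8, matching y values: none (0 points).
  x = 15: rhs = 18, matching y values: none (0 points).
  x = 16: rhs = 4, matching y values: 2, 17 (2 points).
  x = 17: rhs = 10, matching y values: none (0 points).
  x = 18: rhs = 4, matching y values: 2, 17 (2 points).
Total affine count: 20.
Full point count |E(F_19)| = 20 + 1 = 21.
Hasse bound: |21 − (19+1)| = |1| = 1 ≤ 2√19 ≈ 8.7178 ✓.


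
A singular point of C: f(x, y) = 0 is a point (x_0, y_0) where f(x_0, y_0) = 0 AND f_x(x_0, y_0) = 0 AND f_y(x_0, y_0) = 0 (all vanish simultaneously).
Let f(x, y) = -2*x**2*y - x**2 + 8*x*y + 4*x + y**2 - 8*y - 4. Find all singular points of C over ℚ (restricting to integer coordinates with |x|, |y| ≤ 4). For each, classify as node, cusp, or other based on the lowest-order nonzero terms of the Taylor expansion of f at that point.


Singular points: {(2, 0)}; classification: node.

Compute partial derivatives:
  f_x = -4*x*y - 2*x + 8*y + 4.
  f_y = -2*x**2 + 8*x + 2*y - 8.
Scan x_0 ∈ {−4, ..., 4}. For each x_0, f_y(x_0, y) is a polynomial in y; find its integer roots y ∈ {−4, ..., 4}, then test f_x and f at those candidates.
  x = -4: f_y(-4, y) = 2*y - 72; no integer root y with |y| ≤ 4.
  x = -3: f_y(-3, y) = 2*y - 50; no integer root y with |y| ≤ 4.
  x = -2: f_y(-2, y) = 2*y - 32; no integer root y with |y| ≤ 4.
  x = -1: f_y(-1, y) = 2*y - 18; no integer root y with |y| ≤ 4.
  x = 0: f_y(0, y) = 2*y - 8; vanishes at y ∈ {4}. (0, 4): f_x = 36 ≠ 0.
  x = 1: f_y(1, y) = 2*y - 2; vanishes at y ∈ {1}. (1, 1): f_x = 6 ≠ 0.
  x = 2: f_y(2, y) = 2*y; vanishes at y ∈ {0}. (2, 0): f_x = 0, f = 0 — SINGULAR.
  x = 3: f_y(3, y) = 2*y - 2; vanishes at y ∈ {1}. (3, 1): f_x = -6 ≠ 0.
  x = 4: f_y(4, y) = 2*y - 8; vanishes at y ∈ {4}. (4, 4): f_x = -36 ≠ 0.
Only singular point on the grid: (2, 0).
Classify: substitute x = 2 + u, y = 0 + v and expand: f = -2*u**2*v - u**2 + v**2.
No constant or linear terms (consistent with a singular point). Quadratic part: -u**2 + v**2. Cubic part: -2*u**2*v.
The quadratic part v**2 - u**2 = (v − u)(v + u) splits into two distinct linear factors, so there are two distinct tangent lines y − 0 = ±(x − 2) — this is a node (ordinary double point).
Classification: node.


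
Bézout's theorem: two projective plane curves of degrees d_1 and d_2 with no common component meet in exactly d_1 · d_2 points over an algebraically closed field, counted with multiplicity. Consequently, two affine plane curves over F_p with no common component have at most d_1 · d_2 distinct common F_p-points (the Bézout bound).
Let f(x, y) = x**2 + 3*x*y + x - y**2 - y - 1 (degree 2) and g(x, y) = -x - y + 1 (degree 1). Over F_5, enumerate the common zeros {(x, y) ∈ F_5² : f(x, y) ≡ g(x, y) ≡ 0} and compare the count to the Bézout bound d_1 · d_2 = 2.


Common zeros: ∅; count = 0; Bézout bound = 2.

deg(f) = 2, deg(g) = 1, so Bézout bound = 2.
Scan x ∈ F_5. For each x, list the y ∈ F_5 with f(x, y) ≡ 0 and those with g(x, y) ≡ 0 (mod 5); the common zeros in that column are the intersection.
  x = 0: f ≡ 0 at y ∈ ∅; g ≡ 0 at y ∈ {1}; common: ∅.
  x = 1: f ≡ 0 at y ∈ ∅; g ≡ 0 at y ∈ {0}; common: ∅.
  x = 2: f ≡ 0 at y ∈ {0}; g ≡ 0 at y ∈ {4}; common: ∅.
  x = 3: f ≡ 0 at y ∈ ∅; g ≡ 0 at y ∈ {3}; common: ∅.
  x = 4: f ≡ 0 at y ∈ ∅; g ≡ 0 at y ∈ {2}; common: ∅.
Collecting: common zeros = ∅, so the count is 0.
Comparison with the Bézout bound: 0 ≤ 2 = deg(f)·deg(g), as expected for curves with no common component (the affine F_5-count falls short of the bound because intersections may lie at infinity, over extension fields, or carry multiplicity).


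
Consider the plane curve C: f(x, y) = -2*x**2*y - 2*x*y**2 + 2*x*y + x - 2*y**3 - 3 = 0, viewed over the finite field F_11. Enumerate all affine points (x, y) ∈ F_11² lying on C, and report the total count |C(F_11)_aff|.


Affine F_11-points: {(0, 5), (1, 6), (2, 1), (2, 4), (3, 0), (4, 1), (4, 8), (4, 9), (6, 5), (6, 6), (7, 9), (9, 8)}; count = 12.

For each of the 121 pairs (x, y) ∈ F_11², evaluate f(x, y) mod 11. Record the zeros.
  x = 0: [0↦8, 1↦6, 2↦3, 3↦9, 4↦1, 5↦0, 6↦5, 7↦4, 8↦7, 9↦2, 10↦10]  zeros at y ∈ {5}
  x = 1: [0↦9, 1↦5, 2↦7, 3↦3, 4↦3, 5↦6, 6↦0, 7↦6, 8↦1, 9↦6, 10↦9]  zeros at y ∈ {6}
  x = 2: [0↦10, 1↦0, 2↦3, 3↦7, 4↦0, 5↦3, 6↦4, 7↦2, 8↦7, 9↦7, 10↦1]  zeros at y ∈ {1, 4}
  x = 3: [0↦0, 1↦2, 2↦2, 3↦10, 4↦3, 5↦2, 6↦6, 7↦3, 8↦3, 9↦5, 10↦8]  zeros at y ∈ {0}
  x = 4: [0↦1, 1↦0, 2↦4, 3↦1, 4↦1, 5↦3, 6↦6, 7↦9, 8↦0, 9↦0, 10↦8]  zeros at y ∈ {1, 8, 9}
  x = 5: [0↦2, 1↦5, 2↦9, 3↦2, 4↦5, 5↦6, 6↦4, 7↦9, 8↦9, 9↦3, 10↦1]  zeros at y ∈ ∅
  x = 6: [0↦3, 1↦6, 2↦6, 3↦2, 4↦4, 5↦0, 6↦0, 7↦3, 8↦8, 9↦3, 10↦9]  zeros at y ∈ {5, 6}
  x = 7: [0↦4, 1↦3, 2↦6, 3↦1, 4↦9, 5↦7, 6↦5, 7↦2, 8↦8, 9↦0, 10↦10]  zeros at y ∈ {9}
  x = 8: [0↦5, 1↦7, 2↦9, 3↦10, 4↦9, 5↦5, 6↦8, 7↦6, 8↦9, 9↦5, 10↦4]  zeros at y ∈ ∅
  x = 9: [0↦6, 1↦7, 2↦4, 3↦7, 4↦4, 5↦5, 6↦9, 7↦4, 8↦0, 9↦7, 10↦2]  zeros at y ∈ {8}
  x = 10: [0↦7, 1↦3, 2↦2, 3↦3, 4↦5, 5↦7, 6↦8, 7↦7, 8↦3, 9↦6, 10↦4]  zeros at y ∈ ∅
Collecting zeros: affine points = {(0, 5), (1, 6), (2, 1), (2, 4), (3, 0), (4, 1), (4, 8), (4, 9), (6, 5), (6, 6), (7, 9), (9, 8)}.
Total count |C(F_11)_aff| = 12.


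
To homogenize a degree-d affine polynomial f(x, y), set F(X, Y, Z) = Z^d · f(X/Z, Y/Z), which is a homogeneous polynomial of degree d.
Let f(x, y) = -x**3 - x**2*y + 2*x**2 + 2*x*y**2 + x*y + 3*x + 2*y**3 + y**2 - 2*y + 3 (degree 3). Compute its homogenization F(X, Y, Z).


F(X, Y, Z) = -X**3 - X**2*Y + 2*X**2*Z + 2*X*Y**2 + X*Y*Z + 3*X*Z**2 + 2*Y**3 + Y**2*Z - 2*Y*Z**2 + 3*Z**3

deg(f) = 3.
Substitute x = X/Z, y = Y/Z into f, then multiply by Z^3.
  monomial -1·x^3·y^0 ↦ -1·X^3·Y^0·Z^0.
  monomial -1·x^2·y^1 ↦ -1·X^2·Y^1·Z^0.
  monomial 2·x^2·y^0 ↦ 2·X^2·Y^0·Z^1.
  monomial 2·x^1·y^2 ↦ 2·X^1·Y^2·Z^0.
  monomial 1·x^1·y^1 ↦ 1·X^1·Y^1·Z^1.
  monomial 3·x^1·y^0 ↦ 3·X^1·Y^0·Z^2.
  monomial 2·x^0·y^3 ↦ 2·X^0·Y^3·Z^0.
  monomial 1·x^0·y^2 ↦ 1·X^0·Y^2·Z^1.
  monomial -2·x^0·y^1 ↦ -2·X^0·Y^1·Z^2.
  monomial 3·x^0·y^0 ↦ 3·X^0·Y^0·Z^3.
Collecting: F(X, Y, Z) = -X**3 - X**2*Y + 2*X**2*Z + 2*X*Y**2 + X*Y*Z + 3*X*Z**2 + 2*Y**3 + Y**2*Z - 2*Y*Z**2 + 3*Z**3.


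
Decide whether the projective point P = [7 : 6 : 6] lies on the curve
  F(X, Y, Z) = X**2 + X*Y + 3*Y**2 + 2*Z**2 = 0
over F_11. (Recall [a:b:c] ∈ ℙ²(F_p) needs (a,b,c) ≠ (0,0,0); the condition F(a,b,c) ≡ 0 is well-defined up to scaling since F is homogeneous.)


F(7,6,6) ≡ 7 (mod 11); P is NOT on the curve.

Evaluate F(7, 6, 6) term-by-term (mod 11).
  X**2 ↦ 1·49·1·1 = 49
  X*Y ↦ 1·7·6·1 = 42
  3*Y**2 ↦ 3·1·36·1 = 108
  2*Z**2 ↦ 2·1·1·36 = 72
Sum: F(7, 6, 6) = (49) + (42) + (108) + (72) = 271.
Reducing mod 11: 271 ≡ 7 (mod 11).
Since F(a, b, c) ≡ 7 ≠ 0 (mod 11), P does NOT lie on the curve.


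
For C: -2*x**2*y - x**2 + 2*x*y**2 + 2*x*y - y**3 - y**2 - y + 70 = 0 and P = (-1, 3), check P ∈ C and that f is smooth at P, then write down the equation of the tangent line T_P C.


Tangent line at P: 38*x - 50*y + 188 = 0.

Step 1: f(-1, 3) = 0, so P lies on C.
Step 2: partial derivatives
  f_x(x, y) = -4*x*y - 2*x + 2*y**2 + 2*y, f_y(x, y) = -2*x**2 + 4*x*y + 2*x - 3*y**2 - 2*y - 1.
  f_x(P) = 38, f_y(P) = -50 (gradient nonzero, so P is smooth).
Step 3: tangent line at P: 38·(x − -1) + -50·(y − 3) = 0.
Expanding: 38*x - 50*y + 188 = 0.


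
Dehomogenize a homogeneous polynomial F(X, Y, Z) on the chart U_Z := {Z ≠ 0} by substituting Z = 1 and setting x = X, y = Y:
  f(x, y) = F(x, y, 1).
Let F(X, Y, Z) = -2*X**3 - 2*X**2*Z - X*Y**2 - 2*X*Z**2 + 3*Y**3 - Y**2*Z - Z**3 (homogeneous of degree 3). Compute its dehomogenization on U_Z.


f(x, y) = -2*x**3 - 2*x**2 - x*y**2 - 2*x + 3*y**3 - y**2 - 1

On U_Z we set Z = 1. Each monomial c·X^i·Y^j·Z^k in F becomes c·x^i·y^j·1^k = c·x^i·y^j.
Substituting Z = 1: F(X, Y, 1) = -2*x**3 - 2*x**2 - x*y**2 - 2*x + 3*y**3 - y**2 - 1.
Note: deg(f) ≤ deg(F) = 3; strict inequality happens when F is divisible by Z (lost terms).


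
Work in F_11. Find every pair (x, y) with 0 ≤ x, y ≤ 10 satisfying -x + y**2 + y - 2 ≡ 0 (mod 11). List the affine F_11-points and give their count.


Affine F_11-points: {(0, 1), (0, 9), (4, 2), (4, 8), (6, 5), (7, 4), (7, 6), (9, 0), (9, 10), (10, 3), (10, 7)}; count = 11.

For each of the 121 pairs (x, y) ∈ F_11², evaluate f(x, y) mod 11. Record the zeros.
  x = 0: [0↦9, 1↦0, 2↦4, 3↦10, 4↦7, 5↦6, 6↦7, 7↦10, 8↦4, 9↦0, 10↦9]  zeros at y ∈ {1, 9}
  x = 1: [0↦8, 1↦10, 2↦3, 3↦9, 4↦6, 5↦5, 6↦6, 7↦9, 8↦3, 9↦10, 10↦8]  zeros at y ∈ ∅
  x = 2: [0↦7, 1↦9, 2↦2, 3↦8, 4↦5, 5↦4, 6↦5, 7↦8, 8↦2, 9↦9, 10↦7]  zeros at y ∈ ∅
  x = 3: [0↦6, 1↦8, 2↦1, 3↦7, 4↦4, 5↦3, 6↦4, 7↦7, 8↦1, 9↦8, 10↦6]  zeros at y ∈ ∅
  x = 4: [0↦5, 1↦7, 2↦0, 3↦6, 4↦3, 5↦2, 6↦3, 7↦6, 8↦0, 9↦7, 10↦5]  zeros at y ∈ {2, 8}
  x = 5: [0↦4, 1↦6, 2↦10, 3↦5, 4↦2, 5↦1, 6↦2, 7↦5, 8↦10, 9↦6, 10↦4]  zeros at y ∈ ∅
  x = 6: [0↦3, 1↦5, 2↦9, 3↦4, 4↦1, 5↦0, 6↦1, 7↦4, 8↦9, 9↦5, 10↦3]  zeros at y ∈ {5}
  x = 7: [0↦2, 1↦4, 2↦8, 3↦3, 4↦0, 5↦10, 6↦0, 7↦3, 8↦8, 9↦4, 10↦2]  zeros at y ∈ {4, 6}
  x = 8: [0↦1, 1↦3, 2↦7, 3↦2, 4↦10, 5↦9, 6↦10, 7↦2, 8↦7, 9↦3, 10↦1]  zeros at y ∈ ∅
  x = 9: [0↦0, 1↦2, 2↦6, 3↦1, 4↦9, 5↦8, 6↦9, 7↦1, 8↦6, 9↦2, 10↦0]  zeros at y ∈ {0, 10}
  x = 10: [0↦10, 1↦1, 2↦5, 3↦0, 4↦8, 5↦7, 6↦8, 7↦0, 8↦5, 9↦1, 10↦10]  zeros at y ∈ {3, 7}
Collecting zeros: affine points = {(0, 1), (0, 9), (4, 2), (4, 8), (6, 5), (7, 4), (7, 6), (9, 0), (9, 10), (10, 3), (10, 7)}.
Total count |C(F_11)_aff| = 11.


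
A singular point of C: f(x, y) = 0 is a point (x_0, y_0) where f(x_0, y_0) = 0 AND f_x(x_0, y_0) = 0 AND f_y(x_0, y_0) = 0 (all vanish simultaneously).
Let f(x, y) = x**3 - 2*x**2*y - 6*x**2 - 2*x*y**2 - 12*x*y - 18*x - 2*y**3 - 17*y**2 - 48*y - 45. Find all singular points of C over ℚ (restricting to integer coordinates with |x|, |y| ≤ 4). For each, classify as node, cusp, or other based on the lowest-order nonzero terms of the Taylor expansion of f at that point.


Singular points: {(0, -3)}; classification: cusp.

Compute partial derivatives:
  f_x = 3*x**2 - 4*x*y - 12*x - 2*y**2 - 12*y - 18.
  f_y = -2*x**2 - 4*x*y - 12*x - 6*y**2 - 34*y - 48.
Scan x_0 ∈ {−4, ..., 4}. For each x_0, f_y(x_0, y) is a polynomial in y; find its integer roots y ∈ {−4, ..., 4}, then test f_x and f at those candidates.
  x = -4: f_y(-4, y) = -6*y**2 - 18*y - 32; no integer root y with |y| ≤ 4.
  x = -3: f_y(-3, y) = -6*y**2 - 22*y - 30; no integer root y with |y| ≤ 4.
  x = -2: f_y(-2, y) = -6*y**2 - 26*y - 32; no integer root y with |y| ≤ 4.
  x = -1: f_y(-1, y) = -6*y**2 - 30*y - 38; no integer root y with |y| ≤ 4.
  x = 0: f_y(0, y) = -6*y**2 - 34*y - 48; vanishes at y ∈ {-3}. (0, -3): f_x = 0, f = 0 — SINGULAR.
  x = 1: f_y(1, y) = -6*y**2 - 38*y - 62; no integer root y with |y| ≤ 4.
  x = 2: f_y(2, y) = -6*y**2 - 42*y - 80; no integer root y with |y| ≤ 4.
  x = 3: f_y(3, y) = -6*y**2 - 46*y - 102; no integer root y with |y| ≤ 4.
  x = 4: f_y(4, y) = -6*y**2 - 50*y - 128; no integer root y with |y| ≤ 4.
Only singular point on the grid: (0, -3).
Classify: substitute x = 0 + u, y = -3 + v and expand: f = u**3 - 2*u**2*v - 2*u*v**2 - 2*v**3 + v**2.
No constant or linear terms (consistent with a singular point). Quadratic part: v**2. Cubic part: u**3 - 2*u**2*v - 2*u*v**2 - 2*v**3.
The quadratic part v**2 is a perfect square, so there is a single (double) tangent line v = 0, i.e. y = -3. Restricting the cubic part to that line (v = 0) leaves u**3 ≠ 0, so f is not divisible by v and the branch is v² ≈ -u**3 to lowest order — this is a cusp.
Classification: cusp.
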